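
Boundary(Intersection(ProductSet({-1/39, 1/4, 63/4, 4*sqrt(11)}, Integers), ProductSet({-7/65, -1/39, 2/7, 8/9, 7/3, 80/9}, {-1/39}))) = EmptySet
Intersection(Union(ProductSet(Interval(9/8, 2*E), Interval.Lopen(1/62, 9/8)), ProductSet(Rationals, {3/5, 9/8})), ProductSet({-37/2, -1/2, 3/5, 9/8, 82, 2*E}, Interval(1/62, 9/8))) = Union(ProductSet({9/8, 2*E}, Interval.Lopen(1/62, 9/8)), ProductSet({-37/2, -1/2, 3/5, 9/8, 82}, {3/5, 9/8}))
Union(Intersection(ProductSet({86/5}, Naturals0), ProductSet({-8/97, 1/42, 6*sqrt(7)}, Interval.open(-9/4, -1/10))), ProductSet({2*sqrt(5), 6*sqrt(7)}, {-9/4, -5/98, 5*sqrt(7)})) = ProductSet({2*sqrt(5), 6*sqrt(7)}, {-9/4, -5/98, 5*sqrt(7)})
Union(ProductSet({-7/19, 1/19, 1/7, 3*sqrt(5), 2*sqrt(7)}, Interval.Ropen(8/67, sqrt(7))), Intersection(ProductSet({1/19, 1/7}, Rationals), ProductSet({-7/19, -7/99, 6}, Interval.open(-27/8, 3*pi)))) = ProductSet({-7/19, 1/19, 1/7, 3*sqrt(5), 2*sqrt(7)}, Interval.Ropen(8/67, sqrt(7)))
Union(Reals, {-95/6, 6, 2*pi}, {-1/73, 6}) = Reals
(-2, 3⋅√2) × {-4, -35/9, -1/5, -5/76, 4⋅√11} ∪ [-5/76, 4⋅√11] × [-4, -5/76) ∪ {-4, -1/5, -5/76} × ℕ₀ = ({-4, -1/5, -5/76} × ℕ₀) ∪ ([-5/76, 4⋅√11] × [-4, -5/76)) ∪ ((-2, 3⋅√2) × {-4, -35/9, -1/5, -5/76, 4⋅√11})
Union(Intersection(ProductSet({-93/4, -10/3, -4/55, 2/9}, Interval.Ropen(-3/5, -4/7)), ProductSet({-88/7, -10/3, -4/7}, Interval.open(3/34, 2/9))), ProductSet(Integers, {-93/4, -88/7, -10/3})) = ProductSet(Integers, {-93/4, -88/7, -10/3})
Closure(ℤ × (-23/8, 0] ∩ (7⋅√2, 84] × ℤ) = {10, 11, …, 84} × {-2, -1, 0}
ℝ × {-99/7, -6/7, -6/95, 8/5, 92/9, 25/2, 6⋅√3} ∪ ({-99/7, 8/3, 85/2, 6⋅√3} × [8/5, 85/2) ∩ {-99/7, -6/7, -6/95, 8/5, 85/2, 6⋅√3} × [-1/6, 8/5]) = ℝ × {-99/7, -6/7, -6/95, 8/5, 92/9, 25/2, 6⋅√3}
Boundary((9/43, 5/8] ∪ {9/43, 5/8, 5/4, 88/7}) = {9/43, 5/8, 5/4, 88/7}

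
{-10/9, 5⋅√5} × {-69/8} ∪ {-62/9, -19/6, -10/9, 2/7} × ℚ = ({-62/9, -19/6, -10/9, 2/7} × ℚ) ∪ ({-10/9, 5⋅√5} × {-69/8})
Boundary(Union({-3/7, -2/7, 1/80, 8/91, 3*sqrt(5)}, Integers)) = Union({-3/7, -2/7, 1/80, 8/91, 3*sqrt(5)}, Integers)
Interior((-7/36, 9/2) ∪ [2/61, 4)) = (-7/36, 9/2)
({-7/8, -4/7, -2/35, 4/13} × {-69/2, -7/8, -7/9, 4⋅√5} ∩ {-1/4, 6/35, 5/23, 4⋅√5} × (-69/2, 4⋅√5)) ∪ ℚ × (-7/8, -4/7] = ℚ × (-7/8, -4/7]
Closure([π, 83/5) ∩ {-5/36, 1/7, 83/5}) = ∅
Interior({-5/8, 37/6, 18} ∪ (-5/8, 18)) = (-5/8, 18)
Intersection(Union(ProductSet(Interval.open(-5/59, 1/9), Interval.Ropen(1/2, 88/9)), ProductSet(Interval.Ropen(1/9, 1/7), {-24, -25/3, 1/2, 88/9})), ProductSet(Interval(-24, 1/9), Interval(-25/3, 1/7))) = ProductSet({1/9}, {-25/3})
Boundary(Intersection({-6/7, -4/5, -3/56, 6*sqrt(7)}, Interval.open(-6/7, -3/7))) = {-4/5}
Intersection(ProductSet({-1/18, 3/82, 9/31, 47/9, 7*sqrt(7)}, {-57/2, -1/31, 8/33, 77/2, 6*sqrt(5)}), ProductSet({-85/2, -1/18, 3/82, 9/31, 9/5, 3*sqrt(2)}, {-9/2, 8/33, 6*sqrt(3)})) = ProductSet({-1/18, 3/82, 9/31}, {8/33})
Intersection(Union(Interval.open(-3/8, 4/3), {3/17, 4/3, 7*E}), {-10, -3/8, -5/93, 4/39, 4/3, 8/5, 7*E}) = {-5/93, 4/39, 4/3, 7*E}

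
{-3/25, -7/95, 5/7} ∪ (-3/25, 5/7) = [-3/25, 5/7]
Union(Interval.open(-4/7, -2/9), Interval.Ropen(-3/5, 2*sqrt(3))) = Interval.Ropen(-3/5, 2*sqrt(3))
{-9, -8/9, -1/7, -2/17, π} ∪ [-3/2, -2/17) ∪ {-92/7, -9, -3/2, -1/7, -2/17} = {-92/7, -9, π} ∪ [-3/2, -2/17]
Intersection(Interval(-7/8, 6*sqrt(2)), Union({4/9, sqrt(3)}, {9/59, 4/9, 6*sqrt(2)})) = {9/59, 4/9, 6*sqrt(2), sqrt(3)}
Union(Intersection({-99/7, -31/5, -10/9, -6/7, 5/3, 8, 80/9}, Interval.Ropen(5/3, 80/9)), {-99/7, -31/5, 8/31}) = {-99/7, -31/5, 8/31, 5/3, 8}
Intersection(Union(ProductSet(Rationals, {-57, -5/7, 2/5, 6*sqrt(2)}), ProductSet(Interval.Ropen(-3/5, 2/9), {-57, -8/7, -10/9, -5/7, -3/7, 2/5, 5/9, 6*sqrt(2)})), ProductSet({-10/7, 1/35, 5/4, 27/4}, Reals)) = Union(ProductSet({1/35}, {-57, -8/7, -10/9, -5/7, -3/7, 2/5, 5/9, 6*sqrt(2)}), ProductSet({-10/7, 1/35, 5/4, 27/4}, {-57, -5/7, 2/5, 6*sqrt(2)}))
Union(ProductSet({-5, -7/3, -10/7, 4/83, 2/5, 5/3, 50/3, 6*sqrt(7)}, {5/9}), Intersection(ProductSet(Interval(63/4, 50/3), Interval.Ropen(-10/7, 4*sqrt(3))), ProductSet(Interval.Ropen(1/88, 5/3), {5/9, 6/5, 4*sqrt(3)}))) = ProductSet({-5, -7/3, -10/7, 4/83, 2/5, 5/3, 50/3, 6*sqrt(7)}, {5/9})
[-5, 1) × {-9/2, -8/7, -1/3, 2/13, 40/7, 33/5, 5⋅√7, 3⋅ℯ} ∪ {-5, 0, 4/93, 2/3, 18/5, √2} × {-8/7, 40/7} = ({-5, 0, 4/93, 2/3, 18/5, √2} × {-8/7, 40/7}) ∪ ([-5, 1) × {-9/2, -8/7, -1/3, 2/13, 40/7, 33/5, 5⋅√7, 3⋅ℯ})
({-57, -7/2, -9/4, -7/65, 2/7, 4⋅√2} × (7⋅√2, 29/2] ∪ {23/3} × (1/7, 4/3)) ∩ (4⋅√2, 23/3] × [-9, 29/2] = {23/3} × (1/7, 4/3)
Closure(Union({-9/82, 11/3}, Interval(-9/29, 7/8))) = Union({11/3}, Interval(-9/29, 7/8))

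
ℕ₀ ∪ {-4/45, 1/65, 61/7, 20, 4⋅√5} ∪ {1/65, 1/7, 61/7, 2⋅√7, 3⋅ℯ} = {-4/45, 1/65, 1/7, 61/7, 4⋅√5, 2⋅√7, 3⋅ℯ} ∪ ℕ₀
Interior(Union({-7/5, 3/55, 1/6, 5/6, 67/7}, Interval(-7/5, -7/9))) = Interval.open(-7/5, -7/9)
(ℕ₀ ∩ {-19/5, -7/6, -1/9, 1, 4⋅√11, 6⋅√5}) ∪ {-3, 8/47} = {-3, 8/47, 1}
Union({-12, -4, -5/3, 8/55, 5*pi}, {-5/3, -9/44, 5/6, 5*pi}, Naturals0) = Union({-12, -4, -5/3, -9/44, 8/55, 5/6, 5*pi}, Naturals0)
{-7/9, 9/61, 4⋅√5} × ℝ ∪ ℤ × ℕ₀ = (ℤ × ℕ₀) ∪ ({-7/9, 9/61, 4⋅√5} × ℝ)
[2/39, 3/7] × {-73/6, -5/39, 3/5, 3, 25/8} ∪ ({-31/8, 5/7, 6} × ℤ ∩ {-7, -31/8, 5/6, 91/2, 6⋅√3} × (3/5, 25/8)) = ({-31/8} × {1, 2, 3}) ∪ ([2/39, 3/7] × {-73/6, -5/39, 3/5, 3, 25/8})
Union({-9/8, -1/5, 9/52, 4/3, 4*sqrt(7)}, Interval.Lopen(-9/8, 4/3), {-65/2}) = Union({-65/2, 4*sqrt(7)}, Interval(-9/8, 4/3))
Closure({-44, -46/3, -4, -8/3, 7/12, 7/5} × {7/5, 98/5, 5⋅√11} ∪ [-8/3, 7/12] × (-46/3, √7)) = ([-8/3, 7/12] × [-46/3, √7]) ∪ ({-44, -46/3, -4, -8/3, 7/12, 7/5} × {7/5, 98/5, 5⋅√11})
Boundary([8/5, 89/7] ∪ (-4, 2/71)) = {-4, 2/71, 8/5, 89/7}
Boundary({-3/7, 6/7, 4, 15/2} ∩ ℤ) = {4}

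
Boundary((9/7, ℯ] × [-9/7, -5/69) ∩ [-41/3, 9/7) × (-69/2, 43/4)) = ∅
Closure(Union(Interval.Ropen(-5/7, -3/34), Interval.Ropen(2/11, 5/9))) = Union(Interval(-5/7, -3/34), Interval(2/11, 5/9))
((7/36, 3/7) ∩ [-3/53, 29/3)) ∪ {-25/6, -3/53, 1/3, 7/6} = {-25/6, -3/53, 7/6} ∪ (7/36, 3/7)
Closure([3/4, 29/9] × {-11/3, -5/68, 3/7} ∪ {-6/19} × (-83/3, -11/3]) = ({-6/19} × [-83/3, -11/3]) ∪ ([3/4, 29/9] × {-11/3, -5/68, 3/7})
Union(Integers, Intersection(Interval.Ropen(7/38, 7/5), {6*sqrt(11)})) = Integers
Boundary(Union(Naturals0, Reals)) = EmptySet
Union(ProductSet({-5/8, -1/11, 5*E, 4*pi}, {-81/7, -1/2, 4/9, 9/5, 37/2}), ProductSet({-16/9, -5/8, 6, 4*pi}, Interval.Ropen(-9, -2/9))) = Union(ProductSet({-16/9, -5/8, 6, 4*pi}, Interval.Ropen(-9, -2/9)), ProductSet({-5/8, -1/11, 5*E, 4*pi}, {-81/7, -1/2, 4/9, 9/5, 37/2}))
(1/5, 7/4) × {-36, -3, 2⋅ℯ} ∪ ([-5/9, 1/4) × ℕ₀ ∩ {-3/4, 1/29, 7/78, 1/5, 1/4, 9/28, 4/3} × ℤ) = ({1/29, 7/78, 1/5} × ℕ₀) ∪ ((1/5, 7/4) × {-36, -3, 2⋅ℯ})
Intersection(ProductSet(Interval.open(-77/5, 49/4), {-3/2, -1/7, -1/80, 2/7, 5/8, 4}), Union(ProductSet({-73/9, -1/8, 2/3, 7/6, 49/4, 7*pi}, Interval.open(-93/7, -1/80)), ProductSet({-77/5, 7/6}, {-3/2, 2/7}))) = Union(ProductSet({7/6}, {-3/2, 2/7}), ProductSet({-73/9, -1/8, 2/3, 7/6}, {-3/2, -1/7}))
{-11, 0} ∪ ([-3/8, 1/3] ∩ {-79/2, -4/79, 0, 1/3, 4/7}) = {-11, -4/79, 0, 1/3}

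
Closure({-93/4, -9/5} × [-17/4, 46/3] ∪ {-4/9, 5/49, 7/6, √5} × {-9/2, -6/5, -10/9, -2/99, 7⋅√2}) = ({-93/4, -9/5} × [-17/4, 46/3]) ∪ ({-4/9, 5/49, 7/6, √5} × {-9/2, -6/5, -10/9, -2/99, 7⋅√2})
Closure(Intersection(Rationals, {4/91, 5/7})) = {4/91, 5/7}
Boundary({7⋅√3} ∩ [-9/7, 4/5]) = ∅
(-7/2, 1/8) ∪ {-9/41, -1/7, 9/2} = (-7/2, 1/8) ∪ {9/2}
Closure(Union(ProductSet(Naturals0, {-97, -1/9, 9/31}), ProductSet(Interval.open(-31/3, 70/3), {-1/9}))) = Union(ProductSet(Interval(-31/3, 70/3), {-1/9}), ProductSet(Naturals0, {-97, -1/9, 9/31}))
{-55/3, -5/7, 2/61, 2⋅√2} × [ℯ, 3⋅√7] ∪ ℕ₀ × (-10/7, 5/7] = (ℕ₀ × (-10/7, 5/7]) ∪ ({-55/3, -5/7, 2/61, 2⋅√2} × [ℯ, 3⋅√7])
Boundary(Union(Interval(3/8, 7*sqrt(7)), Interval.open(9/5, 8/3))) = {3/8, 7*sqrt(7)}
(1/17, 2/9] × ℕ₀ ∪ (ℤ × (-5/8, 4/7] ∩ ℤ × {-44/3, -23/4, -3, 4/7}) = (ℤ × {4/7}) ∪ ((1/17, 2/9] × ℕ₀)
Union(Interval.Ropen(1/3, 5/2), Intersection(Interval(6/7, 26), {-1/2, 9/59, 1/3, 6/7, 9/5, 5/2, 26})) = Union({26}, Interval(1/3, 5/2))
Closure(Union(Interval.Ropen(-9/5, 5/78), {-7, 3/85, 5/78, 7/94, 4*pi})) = Union({-7, 7/94, 4*pi}, Interval(-9/5, 5/78))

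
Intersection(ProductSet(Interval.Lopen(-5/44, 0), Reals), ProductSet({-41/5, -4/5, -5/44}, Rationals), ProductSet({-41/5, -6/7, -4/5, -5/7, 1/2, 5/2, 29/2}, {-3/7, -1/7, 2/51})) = EmptySet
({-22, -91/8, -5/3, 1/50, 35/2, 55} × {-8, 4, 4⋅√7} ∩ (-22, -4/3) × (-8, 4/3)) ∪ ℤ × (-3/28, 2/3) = ℤ × (-3/28, 2/3)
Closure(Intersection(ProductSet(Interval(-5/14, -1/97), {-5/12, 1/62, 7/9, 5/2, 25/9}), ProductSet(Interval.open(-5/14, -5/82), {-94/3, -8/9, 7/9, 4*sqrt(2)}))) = ProductSet(Interval(-5/14, -5/82), {7/9})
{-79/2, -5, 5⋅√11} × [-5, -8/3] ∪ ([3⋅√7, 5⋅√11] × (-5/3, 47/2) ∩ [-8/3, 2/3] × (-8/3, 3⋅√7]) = {-79/2, -5, 5⋅√11} × [-5, -8/3]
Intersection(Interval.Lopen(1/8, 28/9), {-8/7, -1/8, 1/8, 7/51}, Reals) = {7/51}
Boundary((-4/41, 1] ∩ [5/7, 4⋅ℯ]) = {5/7, 1}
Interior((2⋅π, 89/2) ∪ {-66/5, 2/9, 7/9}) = (2⋅π, 89/2)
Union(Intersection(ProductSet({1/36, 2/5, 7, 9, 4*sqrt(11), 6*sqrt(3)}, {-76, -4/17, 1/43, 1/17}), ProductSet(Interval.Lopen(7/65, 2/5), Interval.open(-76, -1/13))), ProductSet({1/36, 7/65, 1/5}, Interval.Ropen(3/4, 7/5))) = Union(ProductSet({2/5}, {-4/17}), ProductSet({1/36, 7/65, 1/5}, Interval.Ropen(3/4, 7/5)))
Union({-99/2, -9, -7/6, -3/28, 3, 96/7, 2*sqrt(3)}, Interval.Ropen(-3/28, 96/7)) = Union({-99/2, -9, -7/6}, Interval(-3/28, 96/7))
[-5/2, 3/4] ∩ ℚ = ℚ ∩ [-5/2, 3/4]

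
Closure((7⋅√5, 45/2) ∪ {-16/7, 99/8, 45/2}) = {-16/7, 99/8} ∪ [7⋅√5, 45/2]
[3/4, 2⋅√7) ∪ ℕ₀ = ℕ₀ ∪ [3/4, 2⋅√7)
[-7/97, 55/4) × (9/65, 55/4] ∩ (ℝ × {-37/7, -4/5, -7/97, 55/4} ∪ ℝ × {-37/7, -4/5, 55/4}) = [-7/97, 55/4) × {55/4}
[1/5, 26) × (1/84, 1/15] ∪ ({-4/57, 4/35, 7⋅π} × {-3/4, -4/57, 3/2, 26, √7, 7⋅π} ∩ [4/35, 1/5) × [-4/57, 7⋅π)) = ({4/35} × {-4/57, 3/2, √7}) ∪ ([1/5, 26) × (1/84, 1/15])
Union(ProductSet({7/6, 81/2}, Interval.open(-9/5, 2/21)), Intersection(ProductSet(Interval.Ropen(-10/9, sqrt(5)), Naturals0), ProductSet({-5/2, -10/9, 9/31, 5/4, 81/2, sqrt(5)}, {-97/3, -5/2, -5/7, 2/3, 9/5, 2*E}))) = ProductSet({7/6, 81/2}, Interval.open(-9/5, 2/21))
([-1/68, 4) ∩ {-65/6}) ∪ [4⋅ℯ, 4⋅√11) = [4⋅ℯ, 4⋅√11)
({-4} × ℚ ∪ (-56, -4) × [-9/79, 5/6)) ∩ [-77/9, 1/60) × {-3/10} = {-4} × {-3/10}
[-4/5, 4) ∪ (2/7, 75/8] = [-4/5, 75/8]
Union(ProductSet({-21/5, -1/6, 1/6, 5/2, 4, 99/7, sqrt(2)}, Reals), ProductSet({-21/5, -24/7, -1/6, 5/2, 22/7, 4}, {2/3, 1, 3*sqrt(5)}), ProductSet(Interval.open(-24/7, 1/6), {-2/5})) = Union(ProductSet({-21/5, -24/7, -1/6, 5/2, 22/7, 4}, {2/3, 1, 3*sqrt(5)}), ProductSet({-21/5, -1/6, 1/6, 5/2, 4, 99/7, sqrt(2)}, Reals), ProductSet(Interval.open(-24/7, 1/6), {-2/5}))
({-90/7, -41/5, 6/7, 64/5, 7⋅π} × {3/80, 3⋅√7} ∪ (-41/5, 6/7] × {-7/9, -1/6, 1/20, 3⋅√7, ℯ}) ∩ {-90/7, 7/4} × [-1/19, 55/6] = {-90/7} × {3/80, 3⋅√7}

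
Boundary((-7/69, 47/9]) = {-7/69, 47/9}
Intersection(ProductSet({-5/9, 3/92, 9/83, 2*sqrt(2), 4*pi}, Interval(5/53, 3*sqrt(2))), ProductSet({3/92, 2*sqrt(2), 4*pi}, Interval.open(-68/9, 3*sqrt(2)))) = ProductSet({3/92, 2*sqrt(2), 4*pi}, Interval.Ropen(5/53, 3*sqrt(2)))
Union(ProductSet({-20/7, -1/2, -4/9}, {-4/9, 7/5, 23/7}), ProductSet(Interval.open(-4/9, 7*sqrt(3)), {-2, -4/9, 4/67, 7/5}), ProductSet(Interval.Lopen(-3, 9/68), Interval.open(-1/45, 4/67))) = Union(ProductSet({-20/7, -1/2, -4/9}, {-4/9, 7/5, 23/7}), ProductSet(Interval.Lopen(-3, 9/68), Interval.open(-1/45, 4/67)), ProductSet(Interval.open(-4/9, 7*sqrt(3)), {-2, -4/9, 4/67, 7/5}))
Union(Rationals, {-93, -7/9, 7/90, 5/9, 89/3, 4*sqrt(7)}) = Union({4*sqrt(7)}, Rationals)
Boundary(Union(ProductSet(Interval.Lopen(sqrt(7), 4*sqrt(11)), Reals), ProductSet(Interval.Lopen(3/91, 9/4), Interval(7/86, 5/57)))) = Union(ProductSet({3/91, 9/4}, Interval(7/86, 5/57)), ProductSet({4*sqrt(11), sqrt(7)}, Reals), ProductSet(Interval(3/91, 9/4), {7/86, 5/57}))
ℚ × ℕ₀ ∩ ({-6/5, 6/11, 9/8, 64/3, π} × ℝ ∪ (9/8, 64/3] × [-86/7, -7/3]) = {-6/5, 6/11, 9/8, 64/3} × ℕ₀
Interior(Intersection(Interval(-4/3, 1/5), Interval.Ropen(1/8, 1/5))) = Interval.open(1/8, 1/5)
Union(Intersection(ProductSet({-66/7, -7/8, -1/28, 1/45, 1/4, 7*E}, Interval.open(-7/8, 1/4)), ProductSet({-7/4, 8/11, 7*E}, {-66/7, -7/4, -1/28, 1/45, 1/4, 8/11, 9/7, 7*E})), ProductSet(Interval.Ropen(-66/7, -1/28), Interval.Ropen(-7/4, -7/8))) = Union(ProductSet({7*E}, {-1/28, 1/45}), ProductSet(Interval.Ropen(-66/7, -1/28), Interval.Ropen(-7/4, -7/8)))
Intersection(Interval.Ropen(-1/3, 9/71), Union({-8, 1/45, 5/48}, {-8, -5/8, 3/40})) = {1/45, 3/40, 5/48}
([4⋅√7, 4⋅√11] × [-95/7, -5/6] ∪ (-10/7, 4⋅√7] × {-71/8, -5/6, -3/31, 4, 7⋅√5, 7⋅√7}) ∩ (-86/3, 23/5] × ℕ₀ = (-10/7, 23/5] × {4}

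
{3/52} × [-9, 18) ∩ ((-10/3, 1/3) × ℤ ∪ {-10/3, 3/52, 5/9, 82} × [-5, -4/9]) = {3/52} × ({-9, -8, …, 17} ∪ [-5, -4/9])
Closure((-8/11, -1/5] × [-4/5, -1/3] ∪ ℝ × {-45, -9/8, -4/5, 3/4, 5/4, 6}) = (ℝ × {-45, -9/8, -4/5, 3/4, 5/4, 6}) ∪ ([-8/11, -1/5] × [-4/5, -1/3])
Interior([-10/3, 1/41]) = (-10/3, 1/41)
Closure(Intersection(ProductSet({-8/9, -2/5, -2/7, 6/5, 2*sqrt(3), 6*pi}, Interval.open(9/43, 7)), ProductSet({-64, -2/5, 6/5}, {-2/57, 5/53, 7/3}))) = ProductSet({-2/5, 6/5}, {7/3})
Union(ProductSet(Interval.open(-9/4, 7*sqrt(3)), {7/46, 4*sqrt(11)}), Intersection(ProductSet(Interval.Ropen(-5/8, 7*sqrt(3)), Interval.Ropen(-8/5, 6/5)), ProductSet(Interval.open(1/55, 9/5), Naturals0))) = Union(ProductSet(Interval.open(-9/4, 7*sqrt(3)), {7/46, 4*sqrt(11)}), ProductSet(Interval.open(1/55, 9/5), Range(0, 2, 1)))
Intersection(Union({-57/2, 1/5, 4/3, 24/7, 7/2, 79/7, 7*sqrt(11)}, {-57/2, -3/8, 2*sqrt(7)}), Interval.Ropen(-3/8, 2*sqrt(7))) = {-3/8, 1/5, 4/3, 24/7, 7/2}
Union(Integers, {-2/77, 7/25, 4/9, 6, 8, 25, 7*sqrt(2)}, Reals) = Reals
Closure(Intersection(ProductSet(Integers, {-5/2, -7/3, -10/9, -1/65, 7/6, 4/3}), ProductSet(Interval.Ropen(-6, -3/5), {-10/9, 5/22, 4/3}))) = ProductSet(Range(-6, 0, 1), {-10/9, 4/3})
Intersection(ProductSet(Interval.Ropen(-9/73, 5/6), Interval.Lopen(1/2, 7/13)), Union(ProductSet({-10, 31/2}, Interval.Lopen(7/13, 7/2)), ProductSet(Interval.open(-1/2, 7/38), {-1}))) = EmptySet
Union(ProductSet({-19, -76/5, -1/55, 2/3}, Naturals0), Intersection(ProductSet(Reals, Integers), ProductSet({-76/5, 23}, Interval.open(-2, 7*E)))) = Union(ProductSet({-76/5, 23}, Range(-1, 20, 1)), ProductSet({-19, -76/5, -1/55, 2/3}, Naturals0))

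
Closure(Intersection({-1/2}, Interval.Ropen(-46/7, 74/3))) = {-1/2}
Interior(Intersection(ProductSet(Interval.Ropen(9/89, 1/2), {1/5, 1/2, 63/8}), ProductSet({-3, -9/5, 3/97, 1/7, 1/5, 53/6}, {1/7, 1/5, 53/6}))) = EmptySet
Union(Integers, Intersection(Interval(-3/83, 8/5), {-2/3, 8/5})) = Union({8/5}, Integers)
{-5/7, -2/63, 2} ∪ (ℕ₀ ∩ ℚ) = {-5/7, -2/63} ∪ ℕ₀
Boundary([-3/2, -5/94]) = {-3/2, -5/94}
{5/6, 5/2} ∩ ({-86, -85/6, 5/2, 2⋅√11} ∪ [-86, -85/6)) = {5/2}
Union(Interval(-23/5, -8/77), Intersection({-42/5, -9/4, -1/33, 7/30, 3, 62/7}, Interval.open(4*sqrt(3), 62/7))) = Interval(-23/5, -8/77)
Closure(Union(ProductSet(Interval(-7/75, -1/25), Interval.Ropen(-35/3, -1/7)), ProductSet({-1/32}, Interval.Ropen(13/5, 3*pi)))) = Union(ProductSet({-1/32}, Interval(13/5, 3*pi)), ProductSet(Interval(-7/75, -1/25), Interval(-35/3, -1/7)))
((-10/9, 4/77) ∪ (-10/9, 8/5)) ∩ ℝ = (-10/9, 8/5)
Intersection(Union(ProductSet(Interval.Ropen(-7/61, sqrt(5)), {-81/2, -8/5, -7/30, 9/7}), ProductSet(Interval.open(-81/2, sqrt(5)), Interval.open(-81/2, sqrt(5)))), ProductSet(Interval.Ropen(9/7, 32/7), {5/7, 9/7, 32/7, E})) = ProductSet(Interval.Ropen(9/7, sqrt(5)), {5/7, 9/7})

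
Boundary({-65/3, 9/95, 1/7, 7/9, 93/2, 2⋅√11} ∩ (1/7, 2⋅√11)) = {7/9}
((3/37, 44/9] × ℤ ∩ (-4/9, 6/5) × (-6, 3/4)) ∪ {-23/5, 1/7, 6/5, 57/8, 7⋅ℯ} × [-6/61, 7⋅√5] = ((3/37, 6/5) × {-5, -4, …, 0}) ∪ ({-23/5, 1/7, 6/5, 57/8, 7⋅ℯ} × [-6/61, 7⋅√5])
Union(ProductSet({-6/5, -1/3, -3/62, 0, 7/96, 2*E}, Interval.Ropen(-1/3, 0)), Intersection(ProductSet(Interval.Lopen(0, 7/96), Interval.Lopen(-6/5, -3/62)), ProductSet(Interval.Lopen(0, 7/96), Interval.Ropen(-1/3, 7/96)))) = Union(ProductSet({-6/5, -1/3, -3/62, 0, 7/96, 2*E}, Interval.Ropen(-1/3, 0)), ProductSet(Interval.Lopen(0, 7/96), Interval(-1/3, -3/62)))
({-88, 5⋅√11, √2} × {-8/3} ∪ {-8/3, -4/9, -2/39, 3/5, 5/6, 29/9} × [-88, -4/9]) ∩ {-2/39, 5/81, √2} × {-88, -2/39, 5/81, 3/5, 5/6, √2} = {-2/39} × {-88}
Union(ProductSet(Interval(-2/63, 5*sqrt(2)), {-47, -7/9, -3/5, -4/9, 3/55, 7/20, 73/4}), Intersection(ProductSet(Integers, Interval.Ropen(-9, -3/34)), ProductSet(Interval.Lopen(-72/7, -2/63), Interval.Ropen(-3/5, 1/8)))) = Union(ProductSet(Interval(-2/63, 5*sqrt(2)), {-47, -7/9, -3/5, -4/9, 3/55, 7/20, 73/4}), ProductSet(Range(-10, 0, 1), Interval.Ropen(-3/5, -3/34)))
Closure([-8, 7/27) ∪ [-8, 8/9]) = [-8, 8/9]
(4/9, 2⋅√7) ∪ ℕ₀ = ℕ₀ ∪ (4/9, 2⋅√7)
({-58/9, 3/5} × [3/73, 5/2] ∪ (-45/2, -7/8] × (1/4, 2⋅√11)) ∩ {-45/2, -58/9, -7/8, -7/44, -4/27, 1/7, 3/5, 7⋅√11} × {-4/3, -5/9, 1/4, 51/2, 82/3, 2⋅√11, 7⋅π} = {-58/9, 3/5} × {1/4}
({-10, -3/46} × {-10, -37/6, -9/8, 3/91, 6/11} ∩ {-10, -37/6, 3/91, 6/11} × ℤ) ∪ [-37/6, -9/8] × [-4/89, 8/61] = ({-10} × {-10}) ∪ ([-37/6, -9/8] × [-4/89, 8/61])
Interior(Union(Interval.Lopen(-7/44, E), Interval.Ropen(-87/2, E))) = Interval.open(-87/2, E)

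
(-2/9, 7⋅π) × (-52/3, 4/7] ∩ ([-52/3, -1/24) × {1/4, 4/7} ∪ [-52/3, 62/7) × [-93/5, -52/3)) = (-2/9, -1/24) × {1/4, 4/7}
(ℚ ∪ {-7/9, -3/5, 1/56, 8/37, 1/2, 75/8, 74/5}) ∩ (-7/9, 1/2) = ℚ ∩ (-7/9, 1/2)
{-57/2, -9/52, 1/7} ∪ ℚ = ℚ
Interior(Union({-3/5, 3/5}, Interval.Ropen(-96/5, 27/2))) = Interval.open(-96/5, 27/2)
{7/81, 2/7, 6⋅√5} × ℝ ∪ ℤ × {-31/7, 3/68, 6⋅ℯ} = (ℤ × {-31/7, 3/68, 6⋅ℯ}) ∪ ({7/81, 2/7, 6⋅√5} × ℝ)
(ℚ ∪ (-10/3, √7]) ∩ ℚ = ℚ ∪ (ℚ ∩ [-10/3, √7])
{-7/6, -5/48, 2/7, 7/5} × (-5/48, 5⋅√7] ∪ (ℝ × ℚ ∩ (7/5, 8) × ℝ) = ((7/5, 8) × ℚ) ∪ ({-7/6, -5/48, 2/7, 7/5} × (-5/48, 5⋅√7])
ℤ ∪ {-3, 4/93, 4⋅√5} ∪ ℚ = ℚ ∪ {4⋅√5}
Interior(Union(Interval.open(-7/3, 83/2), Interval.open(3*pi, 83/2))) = Interval.open(-7/3, 83/2)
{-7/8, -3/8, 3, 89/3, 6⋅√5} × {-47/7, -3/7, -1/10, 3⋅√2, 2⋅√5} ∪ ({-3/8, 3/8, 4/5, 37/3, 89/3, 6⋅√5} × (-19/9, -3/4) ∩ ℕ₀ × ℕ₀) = {-7/8, -3/8, 3, 89/3, 6⋅√5} × {-47/7, -3/7, -1/10, 3⋅√2, 2⋅√5}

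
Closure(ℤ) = ℤ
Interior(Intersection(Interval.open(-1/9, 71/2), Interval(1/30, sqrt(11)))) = Interval.open(1/30, sqrt(11))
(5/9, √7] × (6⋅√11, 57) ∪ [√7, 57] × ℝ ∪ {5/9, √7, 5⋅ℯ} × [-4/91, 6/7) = ([√7, 57] × ℝ) ∪ ({5/9, √7, 5⋅ℯ} × [-4/91, 6/7)) ∪ ((5/9, √7] × (6⋅√11, 57))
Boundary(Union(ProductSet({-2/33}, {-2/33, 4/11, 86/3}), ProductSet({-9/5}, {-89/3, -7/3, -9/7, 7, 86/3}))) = Union(ProductSet({-9/5}, {-89/3, -7/3, -9/7, 7, 86/3}), ProductSet({-2/33}, {-2/33, 4/11, 86/3}))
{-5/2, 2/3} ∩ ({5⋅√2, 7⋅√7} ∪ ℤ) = ∅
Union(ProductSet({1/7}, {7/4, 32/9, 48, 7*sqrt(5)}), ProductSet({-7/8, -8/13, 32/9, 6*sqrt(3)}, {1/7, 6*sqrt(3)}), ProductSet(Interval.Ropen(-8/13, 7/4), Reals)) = Union(ProductSet({-7/8, -8/13, 32/9, 6*sqrt(3)}, {1/7, 6*sqrt(3)}), ProductSet(Interval.Ropen(-8/13, 7/4), Reals))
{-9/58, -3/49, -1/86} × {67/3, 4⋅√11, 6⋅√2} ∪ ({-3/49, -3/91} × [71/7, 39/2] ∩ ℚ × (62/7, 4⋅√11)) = ({-3/49, -3/91} × [71/7, 4⋅√11)) ∪ ({-9/58, -3/49, -1/86} × {67/3, 4⋅√11, 6⋅√2})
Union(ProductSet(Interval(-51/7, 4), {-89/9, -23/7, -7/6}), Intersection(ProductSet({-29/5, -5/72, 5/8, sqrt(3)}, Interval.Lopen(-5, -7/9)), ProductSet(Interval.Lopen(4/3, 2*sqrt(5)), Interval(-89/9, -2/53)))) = Union(ProductSet({sqrt(3)}, Interval.Lopen(-5, -7/9)), ProductSet(Interval(-51/7, 4), {-89/9, -23/7, -7/6}))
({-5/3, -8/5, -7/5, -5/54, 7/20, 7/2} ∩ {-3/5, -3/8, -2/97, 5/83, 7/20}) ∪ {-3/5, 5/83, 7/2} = {-3/5, 5/83, 7/20, 7/2}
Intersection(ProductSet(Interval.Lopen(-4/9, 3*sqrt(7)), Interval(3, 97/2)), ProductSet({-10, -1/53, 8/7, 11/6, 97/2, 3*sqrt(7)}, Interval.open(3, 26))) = ProductSet({-1/53, 8/7, 11/6, 3*sqrt(7)}, Interval.open(3, 26))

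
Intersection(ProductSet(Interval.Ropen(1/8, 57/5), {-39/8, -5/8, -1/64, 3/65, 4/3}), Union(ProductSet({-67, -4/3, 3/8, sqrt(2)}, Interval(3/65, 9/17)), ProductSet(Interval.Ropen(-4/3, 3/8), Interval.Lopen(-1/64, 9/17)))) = ProductSet(Union({sqrt(2)}, Interval(1/8, 3/8)), {3/65})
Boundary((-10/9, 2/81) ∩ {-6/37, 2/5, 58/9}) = {-6/37}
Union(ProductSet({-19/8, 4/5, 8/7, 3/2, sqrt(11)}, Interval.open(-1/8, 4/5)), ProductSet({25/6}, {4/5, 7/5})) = Union(ProductSet({25/6}, {4/5, 7/5}), ProductSet({-19/8, 4/5, 8/7, 3/2, sqrt(11)}, Interval.open(-1/8, 4/5)))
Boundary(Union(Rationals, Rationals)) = Reals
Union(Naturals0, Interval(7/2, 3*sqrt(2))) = Union(Interval(7/2, 3*sqrt(2)), Naturals0)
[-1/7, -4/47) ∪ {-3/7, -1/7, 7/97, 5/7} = {-3/7, 7/97, 5/7} ∪ [-1/7, -4/47)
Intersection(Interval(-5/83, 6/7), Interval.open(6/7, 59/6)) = EmptySet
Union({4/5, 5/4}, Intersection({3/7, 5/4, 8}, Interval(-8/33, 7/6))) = {3/7, 4/5, 5/4}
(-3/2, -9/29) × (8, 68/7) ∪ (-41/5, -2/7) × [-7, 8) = ((-41/5, -2/7) × [-7, 8)) ∪ ((-3/2, -9/29) × (8, 68/7))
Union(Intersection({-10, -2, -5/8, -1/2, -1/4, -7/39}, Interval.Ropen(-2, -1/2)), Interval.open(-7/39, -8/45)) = Union({-2, -5/8}, Interval.open(-7/39, -8/45))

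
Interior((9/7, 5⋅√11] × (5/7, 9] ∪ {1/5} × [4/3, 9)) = (9/7, 5⋅√11) × (5/7, 9)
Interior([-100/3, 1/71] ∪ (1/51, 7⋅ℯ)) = (-100/3, 1/71) ∪ (1/51, 7⋅ℯ)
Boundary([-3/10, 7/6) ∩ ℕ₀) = {0, 1}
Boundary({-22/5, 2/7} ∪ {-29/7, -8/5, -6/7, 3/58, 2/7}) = {-22/5, -29/7, -8/5, -6/7, 3/58, 2/7}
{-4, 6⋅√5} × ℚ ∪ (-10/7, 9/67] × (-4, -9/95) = ({-4, 6⋅√5} × ℚ) ∪ ((-10/7, 9/67] × (-4, -9/95))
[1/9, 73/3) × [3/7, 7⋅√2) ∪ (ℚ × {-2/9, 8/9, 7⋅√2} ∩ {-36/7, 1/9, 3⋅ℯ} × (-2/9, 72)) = ({-36/7, 1/9} × {8/9, 7⋅√2}) ∪ ([1/9, 73/3) × [3/7, 7⋅√2))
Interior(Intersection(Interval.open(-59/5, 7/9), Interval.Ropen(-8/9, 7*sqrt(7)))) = Interval.open(-8/9, 7/9)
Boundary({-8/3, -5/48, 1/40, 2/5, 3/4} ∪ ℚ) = ℝ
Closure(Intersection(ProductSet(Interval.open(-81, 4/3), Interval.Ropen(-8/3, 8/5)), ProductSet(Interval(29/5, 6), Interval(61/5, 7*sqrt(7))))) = EmptySet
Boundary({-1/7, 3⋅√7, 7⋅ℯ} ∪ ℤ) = ℤ ∪ {-1/7, 3⋅√7, 7⋅ℯ}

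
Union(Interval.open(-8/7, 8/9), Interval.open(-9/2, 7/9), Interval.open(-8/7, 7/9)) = Interval.open(-9/2, 8/9)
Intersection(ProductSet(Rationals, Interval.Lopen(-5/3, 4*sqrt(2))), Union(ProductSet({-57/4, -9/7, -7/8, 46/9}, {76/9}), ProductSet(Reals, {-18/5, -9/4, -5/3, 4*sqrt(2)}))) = ProductSet(Rationals, {4*sqrt(2)})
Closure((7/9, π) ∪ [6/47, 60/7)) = [6/47, 60/7]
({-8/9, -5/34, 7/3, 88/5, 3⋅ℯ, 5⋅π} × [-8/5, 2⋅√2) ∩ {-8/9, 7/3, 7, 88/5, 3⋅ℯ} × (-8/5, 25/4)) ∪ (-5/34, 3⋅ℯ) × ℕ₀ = ((-5/34, 3⋅ℯ) × ℕ₀) ∪ ({-8/9, 7/3, 88/5, 3⋅ℯ} × (-8/5, 2⋅√2))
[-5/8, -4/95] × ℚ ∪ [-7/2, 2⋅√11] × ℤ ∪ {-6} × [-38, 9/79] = ([-5/8, -4/95] × ℚ) ∪ ({-6} × [-38, 9/79]) ∪ ([-7/2, 2⋅√11] × ℤ)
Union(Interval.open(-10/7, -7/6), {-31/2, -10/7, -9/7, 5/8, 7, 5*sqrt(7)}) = Union({-31/2, 5/8, 7, 5*sqrt(7)}, Interval.Ropen(-10/7, -7/6))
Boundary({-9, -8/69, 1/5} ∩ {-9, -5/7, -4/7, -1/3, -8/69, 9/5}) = {-9, -8/69}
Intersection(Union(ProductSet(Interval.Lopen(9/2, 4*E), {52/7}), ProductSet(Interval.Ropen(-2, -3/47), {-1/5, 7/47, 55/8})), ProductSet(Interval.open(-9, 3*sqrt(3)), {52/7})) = ProductSet(Interval.open(9/2, 3*sqrt(3)), {52/7})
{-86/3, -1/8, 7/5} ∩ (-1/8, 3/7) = ∅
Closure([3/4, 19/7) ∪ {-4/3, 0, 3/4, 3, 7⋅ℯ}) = {-4/3, 0, 3, 7⋅ℯ} ∪ [3/4, 19/7]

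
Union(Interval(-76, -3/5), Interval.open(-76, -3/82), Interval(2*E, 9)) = Union(Interval.Ropen(-76, -3/82), Interval(2*E, 9))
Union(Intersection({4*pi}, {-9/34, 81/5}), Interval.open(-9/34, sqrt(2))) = Interval.open(-9/34, sqrt(2))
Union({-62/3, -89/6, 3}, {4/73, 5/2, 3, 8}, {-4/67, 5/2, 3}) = {-62/3, -89/6, -4/67, 4/73, 5/2, 3, 8}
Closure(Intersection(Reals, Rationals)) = Reals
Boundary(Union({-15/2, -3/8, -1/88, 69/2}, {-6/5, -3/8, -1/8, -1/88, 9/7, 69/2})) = {-15/2, -6/5, -3/8, -1/8, -1/88, 9/7, 69/2}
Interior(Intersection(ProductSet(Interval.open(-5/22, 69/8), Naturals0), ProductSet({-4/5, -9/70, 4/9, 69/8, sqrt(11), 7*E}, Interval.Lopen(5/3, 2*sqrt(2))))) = EmptySet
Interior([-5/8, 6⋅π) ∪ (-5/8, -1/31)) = (-5/8, 6⋅π)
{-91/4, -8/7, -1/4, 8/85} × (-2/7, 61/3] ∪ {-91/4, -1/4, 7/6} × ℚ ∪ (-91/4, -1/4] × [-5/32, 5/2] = ({-91/4, -1/4, 7/6} × ℚ) ∪ ({-91/4, -8/7, -1/4, 8/85} × (-2/7, 61/3]) ∪ ((-91/4, -1/4] × [-5/32, 5/2])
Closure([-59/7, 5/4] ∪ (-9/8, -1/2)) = [-59/7, 5/4]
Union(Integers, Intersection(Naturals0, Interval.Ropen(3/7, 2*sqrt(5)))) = Integers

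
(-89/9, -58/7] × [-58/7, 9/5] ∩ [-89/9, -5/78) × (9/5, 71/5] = ∅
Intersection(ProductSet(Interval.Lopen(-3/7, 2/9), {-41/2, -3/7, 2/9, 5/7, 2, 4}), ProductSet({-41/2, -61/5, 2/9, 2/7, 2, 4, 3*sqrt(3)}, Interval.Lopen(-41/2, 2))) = ProductSet({2/9}, {-3/7, 2/9, 5/7, 2})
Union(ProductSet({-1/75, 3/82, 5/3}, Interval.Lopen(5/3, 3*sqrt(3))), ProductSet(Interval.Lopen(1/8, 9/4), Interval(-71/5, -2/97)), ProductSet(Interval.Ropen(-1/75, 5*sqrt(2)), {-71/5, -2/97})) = Union(ProductSet({-1/75, 3/82, 5/3}, Interval.Lopen(5/3, 3*sqrt(3))), ProductSet(Interval.Ropen(-1/75, 5*sqrt(2)), {-71/5, -2/97}), ProductSet(Interval.Lopen(1/8, 9/4), Interval(-71/5, -2/97)))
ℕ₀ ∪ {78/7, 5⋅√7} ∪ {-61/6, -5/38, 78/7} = {-61/6, -5/38, 78/7, 5⋅√7} ∪ ℕ₀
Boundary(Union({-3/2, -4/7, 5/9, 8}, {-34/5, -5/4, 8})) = {-34/5, -3/2, -5/4, -4/7, 5/9, 8}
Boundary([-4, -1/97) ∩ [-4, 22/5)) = {-4, -1/97}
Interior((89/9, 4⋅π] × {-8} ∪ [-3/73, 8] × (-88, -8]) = (-3/73, 8) × (-88, -8)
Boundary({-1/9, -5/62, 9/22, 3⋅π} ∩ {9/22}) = {9/22}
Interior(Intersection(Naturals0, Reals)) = EmptySet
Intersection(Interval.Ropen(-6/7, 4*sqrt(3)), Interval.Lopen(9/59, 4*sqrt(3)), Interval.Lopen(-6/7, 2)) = Interval.Lopen(9/59, 2)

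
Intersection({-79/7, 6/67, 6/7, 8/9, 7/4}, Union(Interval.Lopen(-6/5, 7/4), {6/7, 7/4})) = {6/67, 6/7, 8/9, 7/4}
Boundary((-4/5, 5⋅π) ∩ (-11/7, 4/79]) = {-4/5, 4/79}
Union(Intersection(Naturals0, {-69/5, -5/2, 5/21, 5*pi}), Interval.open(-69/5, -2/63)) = Interval.open(-69/5, -2/63)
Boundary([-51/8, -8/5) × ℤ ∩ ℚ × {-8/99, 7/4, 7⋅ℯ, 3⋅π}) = ∅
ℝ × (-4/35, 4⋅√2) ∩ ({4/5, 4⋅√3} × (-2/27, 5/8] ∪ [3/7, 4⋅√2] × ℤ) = ({4/5, 4⋅√3} × (-2/27, 5/8]) ∪ ([3/7, 4⋅√2] × {0, 1, …, 5})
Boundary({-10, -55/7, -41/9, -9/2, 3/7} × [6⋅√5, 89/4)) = {-10, -55/7, -41/9, -9/2, 3/7} × [6⋅√5, 89/4]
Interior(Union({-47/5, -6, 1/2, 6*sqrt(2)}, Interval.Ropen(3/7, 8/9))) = Interval.open(3/7, 8/9)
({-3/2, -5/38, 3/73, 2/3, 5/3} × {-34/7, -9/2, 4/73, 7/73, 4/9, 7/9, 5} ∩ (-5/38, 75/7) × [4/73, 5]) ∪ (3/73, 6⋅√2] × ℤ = ({3/73, 2/3, 5/3} × {4/73, 7/73, 4/9, 7/9, 5}) ∪ ((3/73, 6⋅√2] × ℤ)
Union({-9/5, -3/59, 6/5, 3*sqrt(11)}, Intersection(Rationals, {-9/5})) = {-9/5, -3/59, 6/5, 3*sqrt(11)}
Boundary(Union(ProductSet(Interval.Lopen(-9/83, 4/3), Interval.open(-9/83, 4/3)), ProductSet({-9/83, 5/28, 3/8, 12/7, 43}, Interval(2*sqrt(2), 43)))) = Union(ProductSet({-9/83, 4/3}, Interval(-9/83, 4/3)), ProductSet({-9/83, 5/28, 3/8, 12/7, 43}, Interval(2*sqrt(2), 43)), ProductSet(Interval(-9/83, 4/3), {-9/83, 4/3}))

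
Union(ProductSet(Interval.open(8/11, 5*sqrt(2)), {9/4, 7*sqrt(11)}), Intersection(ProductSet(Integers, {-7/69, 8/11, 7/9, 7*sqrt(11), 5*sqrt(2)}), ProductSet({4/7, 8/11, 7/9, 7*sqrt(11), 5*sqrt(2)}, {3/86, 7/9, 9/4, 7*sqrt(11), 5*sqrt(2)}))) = ProductSet(Interval.open(8/11, 5*sqrt(2)), {9/4, 7*sqrt(11)})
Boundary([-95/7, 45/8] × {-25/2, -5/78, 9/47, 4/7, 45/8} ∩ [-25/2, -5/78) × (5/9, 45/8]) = [-25/2, -5/78] × {4/7, 45/8}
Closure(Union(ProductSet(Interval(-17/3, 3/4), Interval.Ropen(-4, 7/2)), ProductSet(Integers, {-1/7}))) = Union(ProductSet(Integers, {-1/7}), ProductSet(Interval(-17/3, 3/4), Interval(-4, 7/2)))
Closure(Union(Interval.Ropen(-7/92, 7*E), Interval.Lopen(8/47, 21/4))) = Interval(-7/92, 7*E)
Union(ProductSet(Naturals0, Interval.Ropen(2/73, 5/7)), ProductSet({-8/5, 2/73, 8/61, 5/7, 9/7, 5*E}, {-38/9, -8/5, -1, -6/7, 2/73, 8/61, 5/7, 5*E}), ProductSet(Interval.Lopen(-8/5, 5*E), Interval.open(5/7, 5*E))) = Union(ProductSet({-8/5, 2/73, 8/61, 5/7, 9/7, 5*E}, {-38/9, -8/5, -1, -6/7, 2/73, 8/61, 5/7, 5*E}), ProductSet(Interval.Lopen(-8/5, 5*E), Interval.open(5/7, 5*E)), ProductSet(Naturals0, Interval.Ropen(2/73, 5/7)))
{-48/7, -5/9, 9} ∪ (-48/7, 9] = [-48/7, 9]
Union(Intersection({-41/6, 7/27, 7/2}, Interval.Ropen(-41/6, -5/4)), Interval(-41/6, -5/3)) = Interval(-41/6, -5/3)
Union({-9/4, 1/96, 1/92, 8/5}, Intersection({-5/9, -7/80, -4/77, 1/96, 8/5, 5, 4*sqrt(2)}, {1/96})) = {-9/4, 1/96, 1/92, 8/5}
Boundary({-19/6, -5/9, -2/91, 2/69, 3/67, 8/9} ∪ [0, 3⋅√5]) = {-19/6, -5/9, -2/91, 0, 3⋅√5}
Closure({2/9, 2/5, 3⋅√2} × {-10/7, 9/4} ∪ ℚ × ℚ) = ℝ × ℝ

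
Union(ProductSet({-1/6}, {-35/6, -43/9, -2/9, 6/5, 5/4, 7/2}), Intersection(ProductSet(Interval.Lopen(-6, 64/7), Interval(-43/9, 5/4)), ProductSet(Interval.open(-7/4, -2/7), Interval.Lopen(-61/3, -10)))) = ProductSet({-1/6}, {-35/6, -43/9, -2/9, 6/5, 5/4, 7/2})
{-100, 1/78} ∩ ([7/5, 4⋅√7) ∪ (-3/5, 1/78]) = {1/78}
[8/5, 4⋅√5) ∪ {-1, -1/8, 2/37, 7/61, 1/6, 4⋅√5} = {-1, -1/8, 2/37, 7/61, 1/6} ∪ [8/5, 4⋅√5]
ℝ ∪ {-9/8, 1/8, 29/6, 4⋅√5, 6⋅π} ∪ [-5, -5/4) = (-∞, ∞)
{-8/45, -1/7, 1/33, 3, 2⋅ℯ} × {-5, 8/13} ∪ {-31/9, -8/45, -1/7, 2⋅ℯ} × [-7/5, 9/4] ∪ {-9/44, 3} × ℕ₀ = ({-9/44, 3} × ℕ₀) ∪ ({-8/45, -1/7, 1/33, 3, 2⋅ℯ} × {-5, 8/13}) ∪ ({-31/9, -8/45, -1/7, 2⋅ℯ} × [-7/5, 9/4])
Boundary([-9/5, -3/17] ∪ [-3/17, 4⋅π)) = {-9/5, 4⋅π}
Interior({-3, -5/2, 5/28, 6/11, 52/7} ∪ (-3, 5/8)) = (-3, 5/8)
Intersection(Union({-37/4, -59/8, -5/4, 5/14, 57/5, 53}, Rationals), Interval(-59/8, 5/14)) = Intersection(Interval(-59/8, 5/14), Rationals)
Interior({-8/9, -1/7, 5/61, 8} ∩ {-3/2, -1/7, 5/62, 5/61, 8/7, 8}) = ∅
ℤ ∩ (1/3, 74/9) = {1, 2, …, 8}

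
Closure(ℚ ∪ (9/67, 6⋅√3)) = ℚ ∪ (-∞, ∞)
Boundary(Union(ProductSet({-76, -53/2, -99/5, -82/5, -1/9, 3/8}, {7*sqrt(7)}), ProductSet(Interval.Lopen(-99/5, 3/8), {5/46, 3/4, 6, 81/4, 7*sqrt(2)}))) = Union(ProductSet({-76, -53/2, -99/5, -82/5, -1/9, 3/8}, {7*sqrt(7)}), ProductSet(Interval(-99/5, 3/8), {5/46, 3/4, 6, 81/4, 7*sqrt(2)}))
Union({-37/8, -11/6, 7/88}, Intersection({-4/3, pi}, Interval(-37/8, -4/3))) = {-37/8, -11/6, -4/3, 7/88}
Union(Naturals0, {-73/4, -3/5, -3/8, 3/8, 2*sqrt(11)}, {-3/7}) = Union({-73/4, -3/5, -3/7, -3/8, 3/8, 2*sqrt(11)}, Naturals0)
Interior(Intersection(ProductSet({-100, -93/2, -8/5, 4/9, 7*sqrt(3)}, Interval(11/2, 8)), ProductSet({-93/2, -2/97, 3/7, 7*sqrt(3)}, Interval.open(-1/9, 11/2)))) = EmptySet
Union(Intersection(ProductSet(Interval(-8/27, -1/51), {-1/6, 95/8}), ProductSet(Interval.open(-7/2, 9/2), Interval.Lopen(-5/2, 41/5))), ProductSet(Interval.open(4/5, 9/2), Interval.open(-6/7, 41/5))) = Union(ProductSet(Interval(-8/27, -1/51), {-1/6}), ProductSet(Interval.open(4/5, 9/2), Interval.open(-6/7, 41/5)))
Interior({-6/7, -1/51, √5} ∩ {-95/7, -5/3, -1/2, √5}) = ∅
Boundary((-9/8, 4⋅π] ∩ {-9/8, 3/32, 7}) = {3/32, 7}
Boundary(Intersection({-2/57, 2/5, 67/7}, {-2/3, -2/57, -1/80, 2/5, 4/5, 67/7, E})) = {-2/57, 2/5, 67/7}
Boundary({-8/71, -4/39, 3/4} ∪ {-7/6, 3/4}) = {-7/6, -8/71, -4/39, 3/4}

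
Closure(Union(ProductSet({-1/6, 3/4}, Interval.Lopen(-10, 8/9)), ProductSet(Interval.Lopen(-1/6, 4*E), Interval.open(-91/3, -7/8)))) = Union(ProductSet({-1/6}, Interval(-10, 8/9)), ProductSet({-1/6, 3/4}, Interval.Lopen(-10, 8/9)), ProductSet({-1/6, 4*E}, Interval(-91/3, -7/8)), ProductSet(Interval(-1/6, 4*E), {-91/3, -7/8}), ProductSet(Interval.Lopen(-1/6, 4*E), Interval.open(-91/3, -7/8)))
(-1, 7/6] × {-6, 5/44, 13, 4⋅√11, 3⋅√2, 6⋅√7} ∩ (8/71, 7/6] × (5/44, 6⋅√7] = (8/71, 7/6] × {13, 4⋅√11, 3⋅√2, 6⋅√7}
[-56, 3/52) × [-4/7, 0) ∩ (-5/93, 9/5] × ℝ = (-5/93, 3/52) × [-4/7, 0)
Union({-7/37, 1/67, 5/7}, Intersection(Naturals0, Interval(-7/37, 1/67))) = Union({-7/37, 1/67, 5/7}, Range(0, 1, 1))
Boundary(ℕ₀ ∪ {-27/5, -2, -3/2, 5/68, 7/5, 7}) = {-27/5, -2, -3/2, 5/68, 7/5} ∪ ℕ₀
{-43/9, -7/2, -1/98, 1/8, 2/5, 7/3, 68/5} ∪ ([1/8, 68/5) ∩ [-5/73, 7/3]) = {-43/9, -7/2, -1/98, 68/5} ∪ [1/8, 7/3]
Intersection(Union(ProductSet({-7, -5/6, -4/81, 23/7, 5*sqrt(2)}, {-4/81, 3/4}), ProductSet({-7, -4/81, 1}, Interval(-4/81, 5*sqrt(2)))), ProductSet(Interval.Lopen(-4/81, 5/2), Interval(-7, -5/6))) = EmptySet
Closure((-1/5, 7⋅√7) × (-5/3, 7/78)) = ({-1/5, 7⋅√7} × [-5/3, 7/78]) ∪ ([-1/5, 7⋅√7] × {-5/3, 7/78}) ∪ ((-1/5, 7⋅√7) × (-5/3, 7/78))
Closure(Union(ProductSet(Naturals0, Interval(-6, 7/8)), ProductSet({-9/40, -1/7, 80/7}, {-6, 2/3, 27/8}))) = Union(ProductSet({-9/40, -1/7, 80/7}, {-6, 2/3, 27/8}), ProductSet(Naturals0, Interval(-6, 7/8)))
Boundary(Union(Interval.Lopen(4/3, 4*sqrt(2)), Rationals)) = Union(Interval(-oo, 4/3), Interval(4*sqrt(2), oo))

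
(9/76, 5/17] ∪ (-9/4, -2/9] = (-9/4, -2/9] ∪ (9/76, 5/17]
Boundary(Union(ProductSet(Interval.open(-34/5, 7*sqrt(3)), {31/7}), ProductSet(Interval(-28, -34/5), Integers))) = Union(ProductSet(Interval(-28, -34/5), Integers), ProductSet(Interval(-34/5, 7*sqrt(3)), {31/7}))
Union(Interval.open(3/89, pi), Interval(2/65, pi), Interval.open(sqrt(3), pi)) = Interval(2/65, pi)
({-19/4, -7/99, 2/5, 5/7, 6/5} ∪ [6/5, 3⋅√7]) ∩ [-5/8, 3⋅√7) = {-7/99, 2/5, 5/7} ∪ [6/5, 3⋅√7)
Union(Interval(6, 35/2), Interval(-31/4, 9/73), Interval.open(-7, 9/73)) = Union(Interval(-31/4, 9/73), Interval(6, 35/2))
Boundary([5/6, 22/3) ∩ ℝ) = {5/6, 22/3}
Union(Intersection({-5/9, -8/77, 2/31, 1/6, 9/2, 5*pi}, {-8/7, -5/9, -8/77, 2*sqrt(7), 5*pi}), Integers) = Union({-5/9, -8/77, 5*pi}, Integers)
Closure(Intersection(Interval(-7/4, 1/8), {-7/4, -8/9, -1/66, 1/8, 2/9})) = {-7/4, -8/9, -1/66, 1/8}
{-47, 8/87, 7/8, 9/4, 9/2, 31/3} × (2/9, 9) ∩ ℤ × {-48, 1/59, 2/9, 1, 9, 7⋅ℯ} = {-47} × {1}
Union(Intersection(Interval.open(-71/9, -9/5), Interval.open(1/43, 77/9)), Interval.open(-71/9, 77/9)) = Interval.open(-71/9, 77/9)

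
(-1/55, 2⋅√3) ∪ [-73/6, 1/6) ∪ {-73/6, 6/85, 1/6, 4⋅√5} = [-73/6, 2⋅√3) ∪ {4⋅√5}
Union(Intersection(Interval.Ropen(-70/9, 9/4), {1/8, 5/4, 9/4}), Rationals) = Rationals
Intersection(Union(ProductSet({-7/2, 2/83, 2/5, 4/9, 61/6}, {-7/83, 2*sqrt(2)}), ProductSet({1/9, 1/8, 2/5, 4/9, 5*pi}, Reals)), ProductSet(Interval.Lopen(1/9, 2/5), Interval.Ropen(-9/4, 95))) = ProductSet({1/8, 2/5}, Interval.Ropen(-9/4, 95))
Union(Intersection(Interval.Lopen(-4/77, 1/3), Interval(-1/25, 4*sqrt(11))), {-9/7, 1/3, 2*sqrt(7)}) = Union({-9/7, 2*sqrt(7)}, Interval(-1/25, 1/3))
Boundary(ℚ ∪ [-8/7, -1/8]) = (-∞, -8/7] ∪ [-1/8, ∞)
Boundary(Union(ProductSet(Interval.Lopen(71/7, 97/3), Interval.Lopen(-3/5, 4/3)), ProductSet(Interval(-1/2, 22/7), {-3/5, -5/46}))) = Union(ProductSet({71/7, 97/3}, Interval(-3/5, 4/3)), ProductSet(Interval(-1/2, 22/7), {-3/5, -5/46}), ProductSet(Interval(71/7, 97/3), {-3/5, 4/3}))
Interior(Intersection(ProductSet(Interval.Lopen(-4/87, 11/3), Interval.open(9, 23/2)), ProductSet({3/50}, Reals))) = EmptySet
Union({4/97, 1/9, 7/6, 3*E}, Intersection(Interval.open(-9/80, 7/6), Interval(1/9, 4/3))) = Union({4/97, 3*E}, Interval(1/9, 7/6))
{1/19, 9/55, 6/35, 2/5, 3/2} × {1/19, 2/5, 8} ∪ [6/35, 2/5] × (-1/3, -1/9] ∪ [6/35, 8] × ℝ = ([6/35, 8] × ℝ) ∪ ({1/19, 9/55, 6/35, 2/5, 3/2} × {1/19, 2/5, 8})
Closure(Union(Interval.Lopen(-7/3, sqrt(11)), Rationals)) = Union(Interval(-oo, oo), Rationals)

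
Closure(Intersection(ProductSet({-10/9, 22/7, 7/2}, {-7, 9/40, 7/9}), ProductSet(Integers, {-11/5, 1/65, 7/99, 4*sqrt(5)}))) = EmptySet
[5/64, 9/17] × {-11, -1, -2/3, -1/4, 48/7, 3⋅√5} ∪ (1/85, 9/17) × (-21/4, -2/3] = ((1/85, 9/17) × (-21/4, -2/3]) ∪ ([5/64, 9/17] × {-11, -1, -2/3, -1/4, 48/7, 3⋅√5})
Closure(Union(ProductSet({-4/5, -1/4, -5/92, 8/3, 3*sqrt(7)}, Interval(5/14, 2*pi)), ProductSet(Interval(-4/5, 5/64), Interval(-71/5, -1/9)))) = Union(ProductSet({-4/5, -1/4, -5/92, 8/3, 3*sqrt(7)}, Interval(5/14, 2*pi)), ProductSet(Interval(-4/5, 5/64), Interval(-71/5, -1/9)))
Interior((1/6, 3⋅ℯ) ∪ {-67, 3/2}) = (1/6, 3⋅ℯ)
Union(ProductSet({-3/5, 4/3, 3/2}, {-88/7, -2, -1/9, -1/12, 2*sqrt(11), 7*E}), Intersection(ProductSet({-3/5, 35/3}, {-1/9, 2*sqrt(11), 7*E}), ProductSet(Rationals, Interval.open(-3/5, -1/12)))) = Union(ProductSet({-3/5, 35/3}, {-1/9}), ProductSet({-3/5, 4/3, 3/2}, {-88/7, -2, -1/9, -1/12, 2*sqrt(11), 7*E}))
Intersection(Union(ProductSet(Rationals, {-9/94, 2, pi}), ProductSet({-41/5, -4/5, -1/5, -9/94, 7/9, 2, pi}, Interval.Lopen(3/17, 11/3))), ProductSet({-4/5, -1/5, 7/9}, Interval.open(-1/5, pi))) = ProductSet({-4/5, -1/5, 7/9}, Union({-9/94}, Interval.open(3/17, pi)))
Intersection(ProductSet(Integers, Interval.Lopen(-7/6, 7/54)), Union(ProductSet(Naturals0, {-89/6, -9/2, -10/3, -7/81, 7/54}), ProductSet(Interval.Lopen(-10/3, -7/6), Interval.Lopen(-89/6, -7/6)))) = ProductSet(Naturals0, {-7/81, 7/54})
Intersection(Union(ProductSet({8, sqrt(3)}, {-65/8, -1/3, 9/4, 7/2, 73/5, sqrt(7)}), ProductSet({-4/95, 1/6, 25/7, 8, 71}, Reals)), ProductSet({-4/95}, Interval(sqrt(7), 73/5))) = ProductSet({-4/95}, Interval(sqrt(7), 73/5))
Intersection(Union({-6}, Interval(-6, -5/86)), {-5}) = {-5}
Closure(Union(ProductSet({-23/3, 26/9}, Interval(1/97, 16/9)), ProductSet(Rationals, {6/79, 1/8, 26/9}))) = Union(ProductSet({-23/3, 26/9}, Interval(1/97, 16/9)), ProductSet(Reals, {6/79, 1/8, 26/9}))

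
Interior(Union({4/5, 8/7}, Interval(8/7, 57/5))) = Interval.open(8/7, 57/5)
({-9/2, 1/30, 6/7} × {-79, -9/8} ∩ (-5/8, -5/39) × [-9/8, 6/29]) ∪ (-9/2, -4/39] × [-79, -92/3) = (-9/2, -4/39] × [-79, -92/3)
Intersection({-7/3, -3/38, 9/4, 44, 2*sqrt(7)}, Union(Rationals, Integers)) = {-7/3, -3/38, 9/4, 44}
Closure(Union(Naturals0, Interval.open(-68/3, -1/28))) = Union(Complement(Naturals0, Interval.open(-68/3, -1/28)), Interval(-68/3, -1/28), Naturals0)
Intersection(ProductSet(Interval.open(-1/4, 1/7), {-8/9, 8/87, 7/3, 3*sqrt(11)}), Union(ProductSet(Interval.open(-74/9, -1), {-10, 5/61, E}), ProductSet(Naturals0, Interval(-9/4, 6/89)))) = ProductSet(Range(0, 1, 1), {-8/9})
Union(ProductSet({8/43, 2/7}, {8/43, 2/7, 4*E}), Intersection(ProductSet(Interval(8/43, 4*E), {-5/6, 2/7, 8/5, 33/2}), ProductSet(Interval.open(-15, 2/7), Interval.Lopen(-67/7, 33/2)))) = Union(ProductSet({8/43, 2/7}, {8/43, 2/7, 4*E}), ProductSet(Interval.Ropen(8/43, 2/7), {-5/6, 2/7, 8/5, 33/2}))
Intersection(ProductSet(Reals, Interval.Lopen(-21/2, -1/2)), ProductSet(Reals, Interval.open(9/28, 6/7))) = EmptySet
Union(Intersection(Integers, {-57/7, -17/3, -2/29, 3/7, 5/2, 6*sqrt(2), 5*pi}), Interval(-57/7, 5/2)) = Interval(-57/7, 5/2)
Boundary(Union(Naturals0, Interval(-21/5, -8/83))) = Union(Complement(Naturals0, Interval.open(-21/5, -8/83)), {-21/5, -8/83})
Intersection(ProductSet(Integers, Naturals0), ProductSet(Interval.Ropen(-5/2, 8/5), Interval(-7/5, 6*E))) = ProductSet(Range(-2, 2, 1), Range(0, 17, 1))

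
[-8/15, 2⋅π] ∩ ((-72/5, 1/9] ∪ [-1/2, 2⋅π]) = [-8/15, 2⋅π]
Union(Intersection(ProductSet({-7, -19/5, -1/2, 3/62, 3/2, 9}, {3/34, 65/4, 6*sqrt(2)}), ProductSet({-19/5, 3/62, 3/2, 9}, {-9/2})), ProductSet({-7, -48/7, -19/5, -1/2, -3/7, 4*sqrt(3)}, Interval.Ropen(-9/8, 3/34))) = ProductSet({-7, -48/7, -19/5, -1/2, -3/7, 4*sqrt(3)}, Interval.Ropen(-9/8, 3/34))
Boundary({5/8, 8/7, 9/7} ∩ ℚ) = {5/8, 8/7, 9/7}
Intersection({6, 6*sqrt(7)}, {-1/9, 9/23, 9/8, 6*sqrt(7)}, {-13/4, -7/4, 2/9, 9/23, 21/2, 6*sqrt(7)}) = {6*sqrt(7)}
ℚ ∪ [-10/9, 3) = ℚ ∪ [-10/9, 3]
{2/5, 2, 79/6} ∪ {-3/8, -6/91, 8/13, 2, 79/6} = {-3/8, -6/91, 2/5, 8/13, 2, 79/6}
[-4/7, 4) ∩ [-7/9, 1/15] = [-4/7, 1/15]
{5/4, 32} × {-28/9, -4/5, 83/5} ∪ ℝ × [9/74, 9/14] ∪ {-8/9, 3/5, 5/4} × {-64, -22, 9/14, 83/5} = (ℝ × [9/74, 9/14]) ∪ ({5/4, 32} × {-28/9, -4/5, 83/5}) ∪ ({-8/9, 3/5, 5/4} × {-64, -22, 9/14, 83/5})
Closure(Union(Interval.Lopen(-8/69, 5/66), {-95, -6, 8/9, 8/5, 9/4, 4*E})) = Union({-95, -6, 8/9, 8/5, 9/4, 4*E}, Interval(-8/69, 5/66))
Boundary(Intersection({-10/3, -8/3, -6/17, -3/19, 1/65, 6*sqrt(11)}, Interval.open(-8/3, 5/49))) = {-6/17, -3/19, 1/65}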